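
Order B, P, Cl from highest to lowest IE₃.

Cl > B > P

The third ionization energy removes an electron from the +2 ion. For each element: B²⁺ still has 1 valence electron; P²⁺ still has 3 valence electrons; Cl²⁺ still has 5 valence electrons.
All are still removing valence electrons, so compare the +2 ions as you would atoms: IE_3 generally rises across a period (higher Z_eff) and falls down a group (larger shell), subject to the usual subshell exceptions.
Valence configurations: B²⁺ [He]2s¹, P²⁺ [Ne]3s²3p¹, Cl²⁺ [Ne]3s²3p³.
Tabulated IE_3 (kJ/mol): B 3660, P 2914, Cl 3822.
So the third ionization energies run P < B < Cl.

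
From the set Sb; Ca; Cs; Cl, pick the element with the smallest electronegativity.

Cs

Cl is in period 3, group 17; Ca is in period 4, group 2; Sb is in period 5, group 15; Cs is in period 6, group 1.
Smaller atoms with higher effective nuclear charge are more electronegative.
Here both period and group differ, so the two effects have to be weighed against each other.
Ca > Cs: both effects reinforce here, so Ca is clearly the higher of the two.
Sb > Ca: the two effects oppose for this pair; the across-period effect wins (2.05 vs 1.00).
Cl > Sb: relative to Sb, both the across-period and down-group shifts push Cl's electronegativity up.
Approximate values (Pauling): Cl 3.16, Ca 1.00, Sb 2.05, Cs 0.79.
The smallest electronegativity among these belongs to Cs.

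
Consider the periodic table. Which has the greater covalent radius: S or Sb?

S is in period 3, group 16; Sb is in period 5, group 15.
Moving right in a period, electrons are added to the same shell under a stronger nuclear pull, so atoms get smaller; moving down, a new shell is opened and atoms get larger.
Here both period and group differ, so the two effects have to be weighed against each other.
Sb > S: relative to S, both the across-period and down-group shifts push Sb's atomic radius up.
For reference (pm): S 103, Sb 140.
So Sb has the greater covalent radius (Sb > S).

Sb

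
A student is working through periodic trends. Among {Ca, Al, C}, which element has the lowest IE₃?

After 2 electrons have been removed, what remains? Ca²⁺ is the bare [Ar] core; Al²⁺ still has 1 valence electron; C²⁺ still has 2 valence electrons.
Core electrons are held far more tightly than valence electrons, so Ca tops the IE_3 order.
Valence configurations: Al²⁺ [Ne]3s¹, C²⁺ [He]2s².
Approximate IE_3 values (kJ/mol): Ca 4912, Al 2745, C 4620.
Overall IE_3 order: Al < C < Ca.

Al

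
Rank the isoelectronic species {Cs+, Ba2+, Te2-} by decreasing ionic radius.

All of these have 54 electrons, so size is governed by nuclear charge alone: the more protons, the stronger the pull on the same electron cloud, and the smaller the ion.
Nuclear charges: Ba2+ (Z=56), Cs+ (Z=55), Te2- (Z=52).
Largest to smallest: Te2- > Cs+ > Ba2+.

Te2- > Cs+ > Ba2+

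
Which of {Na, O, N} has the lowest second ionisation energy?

N

Consider each +1 ion: Na⁺ is the bare [Ne] core; O⁺ still has 5 valence electrons; N⁺ still has 4 valence electrons.
Breaking into a closed-shell core is much more expensive than removing a leftover valence electron — Na has the largest IE_2 here.
Valence configurations: O⁺ [He]2s²2p³, N⁺ [He]2s²2p².
Approximate IE_2 values (kJ/mol): Na 4562, O 3388, N 2856.
So the second ionization energies run N < O < Na.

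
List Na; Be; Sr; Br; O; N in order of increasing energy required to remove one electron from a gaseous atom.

Na < Sr < Be < Br < O < N

First ionization energy rises across a period (greater Z_eff holds electrons more tightly) and falls down a group (valence electrons are farther from the nucleus).
Here both period and group differ, so the two effects have to be weighed against each other.
Sr > Na: period and group pull opposite ways; the across-period shift dominates (550 vs 496 kJ/mol).
Be > Sr: Be sits above Sr in group 2, so the down-group effect alone puts Be higher.
Br > Be: period and group pull opposite ways; the across-period shift dominates (1140 vs 900 kJ/mol).
O > Br: the two effects oppose for this pair; the down-group effect wins (1314 vs 1140 kJ/mol).
N > O: this pair runs against the simple trend — see the exception note.
Note the exception: N has a higher first ionization energy than O, contrary to the simple trend — pairing an electron in O's 2p⁴ costs repulsion energy, so O ionizes more easily than half-filled N (2p³).
Approximate values (kJ/mol): Be 900, N 1402, O 1314, Na 496, Br 1140, Sr 550.
So from lowest to highest: Na < Sr < Be < Br < O < N.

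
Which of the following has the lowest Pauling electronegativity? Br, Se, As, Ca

Ca is in period 4, group 2; As is in period 4, group 15; Se is in period 4, group 16; Br is in period 4, group 17.
Smaller atoms with higher effective nuclear charge are more electronegative.
All lie in period 4, so electronegativity increases left to right.
The lowest Pauling electronegativity among these belongs to Ca.

Ca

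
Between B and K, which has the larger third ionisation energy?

K

The third ionization energy removes an electron from the +2 ion. For each element: B²⁺ still has 1 valence electron; K²⁺ is already 1 electron into the core.
Core electrons are held far more tightly than valence electrons, so K tops the IE_3 order.
The numbers (kJ/mol): B 3660, K 4420.
So the third ionization energies run B < K.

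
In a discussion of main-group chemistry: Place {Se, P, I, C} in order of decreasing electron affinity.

I > Se > C > P

Adding an electron releases more energy for atoms nearer the top right (short of the noble gases).
These sit on a diagonal, where the across-period and down-group effects partly cancel.
C > P: the two effects oppose for this pair; the down-group effect wins (122 vs 72 kJ/mol).
Se > C: the two effects oppose for this pair; the across-period effect wins (195 vs 122 kJ/mol).
I > Se: the two effects oppose for this pair; the across-period effect wins (295 vs 195 kJ/mol).
For reference (kJ/mol): C 122, P 72, Se 195, I 295.
So from highest to lowest: I > Se > C > P.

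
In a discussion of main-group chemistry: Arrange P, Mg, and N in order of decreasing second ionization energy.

N > P > Mg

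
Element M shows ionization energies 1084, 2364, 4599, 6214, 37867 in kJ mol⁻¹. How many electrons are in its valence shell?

Look for the largest jump between consecutive ionization energies: IE5/IE4 ≈ 6.1, far larger than any earlier ratio.
That jump marks the point where a core electron is being removed. So the atom has 4 valence electrons.

4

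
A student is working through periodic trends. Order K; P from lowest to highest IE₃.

P < K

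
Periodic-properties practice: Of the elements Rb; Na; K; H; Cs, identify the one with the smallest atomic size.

H

H is in period 1, group 1; Na is in period 3, group 1; K is in period 4, group 1; Rb is in period 5, group 1; Cs is in period 6, group 1.
Radius decreases left→right (rising Z_eff, same n) and increases top→bottom (higher n).
All are in group 1, so atomic radius increases down the group.
The smallest atomic size among these belongs to H.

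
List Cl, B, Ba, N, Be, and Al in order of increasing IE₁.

Ba < Al < B < Be < Cl < N

Be is in period 2, group 2; B is in period 2, group 13; N is in period 2, group 15; Al is in period 3, group 13; Cl is in period 3, group 17; Ba is in period 6, group 2.
Removing the outermost electron gets harder across a period and easier down a group.
Here both period and group differ, so the two effects have to be weighed against each other.
Al > Ba: relative to Ba, both the across-period and down-group shifts push Al's first ionization energy up.
B > Al: B sits above Al in group 13, so the down-group effect alone puts B higher.
Be > B: this pair runs against the simple trend — see the exception note.
Cl > Be: the two effects oppose for this pair; the across-period effect wins (1251 vs 900 kJ/mol).
N > Cl: period and group pull opposite ways; the down-group shift dominates (1402 vs 1251 kJ/mol).
Note the exception: Be has a higher first ionization energy than B, contrary to the simple trend — removing B's lone 2p electron is easier than breaking Be's filled 2s².
Approximate values (kJ/mol): Be 900, B 801, N 1402, Al 578, Cl 1251, Ba 503.
So from lowest to highest: Ba < Al < B < Be < Cl < N.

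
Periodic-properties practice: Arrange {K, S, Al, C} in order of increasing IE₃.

Consider each +2 ion: K²⁺ is already 1 electron into the core; S²⁺ still has 4 valence electrons; Al²⁺ still has 1 valence electron; C²⁺ still has 2 valence electrons.
Usually core removal costs more than valence removal, but here the competition is close: a tightly held n=2 valence electron can cost more to remove than an n=3 core electron, so the actual values have to decide it.
Valence configurations: S²⁺ [Ne]3s²3p², Al²⁺ [Ne]3s¹, C²⁺ [He]2s².
The numbers (kJ/mol): K 4420, S 3357, Al 2745, C 4620.
So the third ionization energies run Al < S < K < C.

Al, S, K, C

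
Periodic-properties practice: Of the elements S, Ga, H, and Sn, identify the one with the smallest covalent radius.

H

Radius decreases left→right (rising Z_eff, same n) and increases top→bottom (higher n).
Here both period and group differ, so the two effects have to be weighed against each other.
S > H: the two effects oppose for this pair; the down-group effect wins (103 vs 32 pm).
Ga > S: relative to S, both the across-period and down-group shifts push Ga's atomic radius up.
Sn > Ga: the two effects oppose for this pair; the down-group effect wins (140 vs 124 pm).
For reference (pm): H 32, S 103, Ga 124, Sn 140.
The smallest covalent radius among these belongs to H.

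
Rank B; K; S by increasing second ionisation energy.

The second ionization energy removes an electron from the +1 ion. For each element: B⁺ still has 2 valence electrons; K⁺ is the bare [Ar] core; S⁺ still has 5 valence electrons.
Pulling an electron out of a noble-gas core costs far more than removing a remaining valence electron, so K sits at the high end of IE_2.
Valence configurations: B⁺ [He]2s², S⁺ [Ne]3s²3p³.
Tabulated IE_2 (kJ/mol): B 2427, K 3052, S 2252.
So the second ionization energies run S < B < K.

S < B < K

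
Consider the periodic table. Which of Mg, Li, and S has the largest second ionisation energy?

Li

Consider each +1 ion: Mg⁺ still has 1 valence electron; Li⁺ is the bare [He] core; S⁺ still has 5 valence electrons.
Breaking into a closed-shell core is much more expensive than removing a leftover valence electron — Li has the largest IE_2 here.
Valence configurations: Mg⁺ [Ne]3s¹, S⁺ [Ne]3s²3p³.
Tabulated IE_2 (kJ/mol): Mg 1451, Li 7298, S 2252.
Hence IE_2: Mg < S < Li.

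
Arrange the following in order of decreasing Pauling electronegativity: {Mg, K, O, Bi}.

O > Bi > Mg > K

O is in period 2, group 16; Mg is in period 3, group 2; K is in period 4, group 1; Bi is in period 6, group 15.
EN rises left→right (higher Z_eff, smaller atoms) and falls top→bottom (larger, more shielded atoms).
Here both period and group differ, so the two effects have to be weighed against each other.
Mg > K: both effects reinforce here, so Mg is clearly the higher of the two.
Bi > Mg: the two effects oppose for this pair; the across-period effect wins (2.02 vs 1.31).
O > Bi: both effects reinforce here, so O is clearly the higher of the two.
Approximate values (Pauling): O 3.44, Mg 1.31, K 0.82, Bi 2.02.
So from highest to lowest: O > Bi > Mg > K.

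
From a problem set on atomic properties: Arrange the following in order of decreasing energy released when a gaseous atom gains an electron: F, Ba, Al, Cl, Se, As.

Cl > F > Se > As > Al > Ba

F is in period 2, group 17; Al is in period 3, group 13; Cl is in period 3, group 17; As is in period 4, group 15; Se is in period 4, group 16; Ba is in period 6, group 2.
EA tends to increase across a period and decrease down a group, though the pattern is less regular than for IE or radius.
These span different periods and groups, so the two trends combine.
Al > Ba: both effects reinforce here, so Al is clearly the higher of the two.
As > Al: the two effects oppose for this pair; the across-period effect wins (78 vs 42 kJ/mol).
Se > As: Se lies to the right of As in period 4, so the across-period effect alone puts Se higher.
F > Se: both effects reinforce here, so F is clearly the higher of the two.
Cl > F: this pair runs against the simple trend — see the exception note.
Note the exception: Cl has a higher electron affinity than F, contrary to the simple trend — F's small 2p subshell makes the incoming electron feel strong e⁻–e⁻ repulsion, so Cl actually releases more energy on gaining an electron.
For reference (kJ/mol): F 328, Al 42, Cl 349, As 78, Se 195, Ba 14.
So from highest to lowest: Cl > F > Se > As > Al > Ba.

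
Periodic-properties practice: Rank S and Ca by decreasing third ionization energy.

Ca > S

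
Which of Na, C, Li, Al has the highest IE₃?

Consider each +2 ion: Na²⁺ is already 1 electron into the core; C²⁺ still has 2 valence electrons; Li²⁺ is already 1 electron into the core; Al²⁺ still has 1 valence electron.
Pulling an electron out of a noble-gas core costs far more than removing a remaining valence electron, so Na and Li sit at the high end of IE_3.
Valence configurations: C²⁺ [He]2s², Al²⁺ [Ne]3s¹.
Approximate IE_3 values (kJ/mol): Na 6910, C 4620, Li 11815, Al 2745.
So the third ionization energies run Al < C < Na < Li.

Li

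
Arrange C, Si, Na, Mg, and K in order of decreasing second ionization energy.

Na > K > C > Si > Mg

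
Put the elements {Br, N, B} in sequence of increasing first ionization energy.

B is in period 2, group 13; N is in period 2, group 15; Br is in period 4, group 17.
IE₁ increases left→right with effective nuclear charge and decreases top→bottom as the valence shell moves farther out.
These span different periods and groups, so the two trends combine.
Br > B: period and group pull opposite ways; the across-period shift dominates (1140 vs 801 kJ/mol).
N > Br: the two effects oppose for this pair; the down-group effect wins (1402 vs 1140 kJ/mol).
Tabulated first ionization energy (kJ/mol): B 801, N 1402, Br 1140.
So from lowest to highest: B < Br < N.

B < Br < N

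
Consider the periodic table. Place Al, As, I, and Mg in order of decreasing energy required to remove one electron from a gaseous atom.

I > As > Mg > Al

Mg is in period 3, group 2; Al is in period 3, group 13; As is in period 4, group 15; I is in period 5, group 17.
First ionization energy rises across a period (greater Z_eff holds electrons more tightly) and falls down a group (valence electrons are farther from the nucleus).
These span different periods and groups, so the two trends combine.
Mg > Al: this pair runs against the simple trend — see the exception note.
As > Mg: the two effects oppose for this pair; the across-period effect wins (947 vs 738 kJ/mol).
I > As: the two effects oppose for this pair; the across-period effect wins (1008 vs 947 kJ/mol).
Note the exception: Mg has a higher first ionization energy than Al, contrary to the simple trend — Al's single 3p electron is easier to remove than one from Mg's filled 3s².
For reference (kJ/mol): Mg 738, Al 578, As 947, I 1008.
So from highest to lowest: I > As > Mg > Al.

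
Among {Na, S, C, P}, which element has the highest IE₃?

Consider each +2 ion: Na²⁺ is already 1 electron into the core; S²⁺ still has 4 valence electrons; C²⁺ still has 2 valence electrons; P²⁺ still has 3 valence electrons.
Pulling an electron out of a noble-gas core costs far more than removing a remaining valence electron, so Na sits at the high end of IE_3.
Valence configurations: S²⁺ [Ne]3s²3p², C²⁺ [He]2s², P²⁺ [Ne]3s²3p¹.
Approximate IE_3 values (kJ/mol): Na 6910, S 3357, C 4620, P 2914.
So the third ionization energies run P < S < C < Na.

Na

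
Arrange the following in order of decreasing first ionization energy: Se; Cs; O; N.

N > O > Se > Cs

N is in period 2, group 15; O is in period 2, group 16; Se is in period 4, group 16; Cs is in period 6, group 1.
Across a period the outer electron is held more tightly (higher IE₁); down a group it sits in a higher shell, more shielded, and comes off more easily.
Here both period and group differ, so the two effects have to be weighed against each other.
Se > Cs: both effects reinforce here, so Se is clearly the higher of the two.
O > Se: they share group 16; the group trend gives O the larger value.
N > O: this pair runs against the simple trend — see the exception note.
Note the exception: N has a higher first ionization energy than O, contrary to the simple trend — pairing an electron in O's 2p⁴ costs repulsion energy, so O ionizes more easily than half-filled N (2p³).
Tabulated first ionization energy (kJ/mol): N 1402, O 1314, Se 941, Cs 376.
So from highest to lowest: N > O > Se > Cs.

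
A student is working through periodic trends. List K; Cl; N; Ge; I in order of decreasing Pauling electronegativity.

Cl, N, I, Ge, K

N is in period 2, group 15; Cl is in period 3, group 17; K is in period 4, group 1; Ge is in period 4, group 14; I is in period 5, group 17.
EN rises left→right (higher Z_eff, smaller atoms) and falls top→bottom (larger, more shielded atoms).
Here both period and group differ, so the two effects have to be weighed against each other.
Ge > K: Ge lies to the right of K in period 4, so the across-period effect alone puts Ge higher.
I > Ge: period and group pull opposite ways; the across-period shift dominates (2.66 vs 2.01).
N > I: period and group pull opposite ways; the down-group shift dominates (3.04 vs 2.66).
Cl > N: the two effects oppose for this pair; the across-period effect wins (3.16 vs 3.04).
Tabulated electronegativity (Pauling): N 3.04, Cl 3.16, K 0.82, Ge 2.01, I 2.66.
So from highest to lowest: Cl > N > I > Ge > K.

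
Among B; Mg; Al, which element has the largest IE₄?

B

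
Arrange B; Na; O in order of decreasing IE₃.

Consider each +2 ion: B²⁺ still has 1 valence electron; Na²⁺ is already 1 electron into the core; O²⁺ still has 4 valence electrons.
Breaking into a closed-shell core is much more expensive than removing a leftover valence electron — Na has the largest IE_3 here.
Valence configurations: B²⁺ [He]2s¹, O²⁺ [He]2s²2p².
The numbers (kJ/mol): B 3660, Na 6910, O 5300.
Hence IE_3: B < O < Na.

Na > O > B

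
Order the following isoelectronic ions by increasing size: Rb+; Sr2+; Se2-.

Sr2+, Rb+, Se2-

All of these have 36 electrons, so size is governed by nuclear charge alone: the more protons, the stronger the pull on the same electron cloud, and the smaller the ion.
Nuclear charges: Sr2+ (Z=38), Rb+ (Z=37), Se2- (Z=34).
Smallest to largest: Sr2+ < Rb+ < Se2-.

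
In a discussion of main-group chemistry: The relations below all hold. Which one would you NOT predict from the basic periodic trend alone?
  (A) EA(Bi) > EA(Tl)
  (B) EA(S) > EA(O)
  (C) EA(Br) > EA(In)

The general trend: electron affinity increases across a period and decreases down a group.
(A) Bi (period 6, group 15) vs Tl (period 6, group 13): the stated order agrees with the simple trend.
(B) S (period 3, group 16) vs O (period 2, group 16): the stated order contradicts the simple trend.
(C) Br (period 4, group 17) vs In (period 5, group 13): the stated order agrees with the simple trend.
The exception is (B): the compact 2p subshell of O repels the added electron more than S's larger 3p does.

(B)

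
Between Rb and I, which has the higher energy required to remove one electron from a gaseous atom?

I

Removing the outermost electron gets harder across a period and easier down a group.
All lie in period 5, so first ionization energy increases left to right.
So I has the higher energy required to remove one electron from a gaseous atom (I > Rb).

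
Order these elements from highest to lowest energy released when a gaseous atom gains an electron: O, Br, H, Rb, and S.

H is in period 1, group 1; O is in period 2, group 16; S is in period 3, group 16; Br is in period 4, group 17; Rb is in period 5, group 1.
Electron affinity generally becomes more exothermic across a period toward the halogens and less exothermic down a group.
Here both period and group differ, so the two effects have to be weighed against each other.
H > Rb: H sits above Rb in group 1, so the down-group effect alone puts H higher.
O > H: the two effects oppose for this pair; the across-period effect wins (141 vs 73 kJ/mol).
S > O: this pair runs against the simple trend — see the exception note.
Br > S: period and group pull opposite ways; the across-period shift dominates (325 vs 200 kJ/mol).
Note the exception: S has a higher electron affinity than O, contrary to the simple trend — the compact 2p subshell of O repels the added electron more than S's larger 3p does.
Tabulated electron affinity (kJ/mol): H 73, O 141, S 200, Br 325, Rb 47.
So from highest to lowest: Br > S > O > H > Rb.

Br > S > O > H > Rb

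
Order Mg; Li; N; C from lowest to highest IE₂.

Mg, C, N, Li

Consider each +1 ion: Mg⁺ still has 1 valence electron; Li⁺ is the bare [He] core; N⁺ still has 4 valence electrons; C⁺ still has 3 valence electrons.
Breaking into a closed-shell core is much more expensive than removing a leftover valence electron — Li has the largest IE_2 here.
Valence configurations: Mg⁺ [Ne]3s¹, N⁺ [He]2s²2p², C⁺ [He]2s²2p¹.
Approximate IE_2 values (kJ/mol): Mg 1451, Li 7298, N 2856, C 2353.
Overall IE_2 order: Mg < C < N < Li.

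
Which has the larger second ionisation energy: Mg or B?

B

After 1 electron has been removed, what remains? Mg⁺ still has 1 valence electron; B⁺ still has 2 valence electrons.
All are still removing valence electrons, so compare the +1 ions as you would atoms: IE_2 generally rises across a period (higher Z_eff) and falls down a group (larger shell), subject to the usual subshell exceptions.
Valence configurations: Mg⁺ [Ne]3s¹, B⁺ [He]2s².
Approximate IE_2 values (kJ/mol): Mg 1451, B 2427.
So the second ionization energies run Mg < B.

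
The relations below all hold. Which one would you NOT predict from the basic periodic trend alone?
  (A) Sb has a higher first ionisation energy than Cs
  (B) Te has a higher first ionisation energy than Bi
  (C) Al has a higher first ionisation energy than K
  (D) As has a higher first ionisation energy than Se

(D)

The general trend: first ionisation energy increases across a period and decreases down a group.
(A) Sb (period 5, group 15) vs Cs (period 6, group 1): the stated order agrees with the simple trend.
(B) Te (period 5, group 16) vs Bi (period 6, group 15): the stated order agrees with the simple trend.
(C) Al (period 3, group 13) vs K (period 4, group 1): the stated order agrees with the simple trend.
(D) As (period 4, group 15) vs Se (period 4, group 16): the stated order contradicts the simple trend.
The exception is (D): Se (4p⁴) ionizes more easily than half-filled As (4p³).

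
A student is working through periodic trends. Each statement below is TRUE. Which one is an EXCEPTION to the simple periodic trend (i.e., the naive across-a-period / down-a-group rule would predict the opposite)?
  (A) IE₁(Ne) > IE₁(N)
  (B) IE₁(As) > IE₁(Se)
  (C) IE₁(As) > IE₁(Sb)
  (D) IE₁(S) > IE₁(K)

The general trend: IE₁ increases across a period and decreases down a group.
(A) Ne (period 2, group 18) vs N (period 2, group 15): the stated order agrees with the simple trend.
(B) As (period 4, group 15) vs Se (period 4, group 16): the stated order contradicts the simple trend.
(C) As (period 4, group 15) vs Sb (period 5, group 15): the stated order agrees with the simple trend.
(D) S (period 3, group 16) vs K (period 4, group 1): the stated order agrees with the simple trend.
The exception is (B): Se (4p⁴) ionizes more easily than half-filled As (4p³).

(B)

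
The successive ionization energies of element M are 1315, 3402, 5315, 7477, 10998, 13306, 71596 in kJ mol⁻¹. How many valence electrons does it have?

6

Look for the largest jump between consecutive ionization energies: IE7/IE6 ≈ 5.4, far larger than any earlier ratio.
That jump marks the point where a core electron is being removed. So the atom has 6 valence electrons.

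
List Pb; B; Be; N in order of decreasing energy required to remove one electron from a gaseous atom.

N > Be > B > Pb

Be is in period 2, group 2; B is in period 2, group 13; N is in period 2, group 15; Pb is in period 6, group 14.
Removing the outermost electron gets harder across a period and easier down a group.
Neither a single period nor a single group — weigh both effects.
B > Pb: the two effects oppose for this pair; the down-group effect wins (801 vs 716 kJ/mol).
Be > B: this pair runs against the simple trend — see the exception note.
N > Be: N lies to the right of Be in period 2, so the across-period effect alone puts N higher.
Note the exception: Be has a higher first ionization energy than B, contrary to the simple trend — removing B's lone 2p electron is easier than breaking Be's filled 2s².
For reference (kJ/mol): Be 900, B 801, N 1402, Pb 716.
So from highest to lowest: N > Be > B > Pb.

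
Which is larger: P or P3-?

P3-

Forming P3- adds 3 electrons to P. More electron–electron repulsion in the same shell, with unchanged nuclear charge, lets the cloud expand.
An anion is larger than its parent atom: P3- > P.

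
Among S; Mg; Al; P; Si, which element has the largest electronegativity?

S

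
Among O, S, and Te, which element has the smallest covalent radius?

Radius decreases left→right (rising Z_eff, same n) and increases top→bottom (higher n).
All are in group 16, so atomic radius increases down the group.
The smallest covalent radius among these belongs to O.

O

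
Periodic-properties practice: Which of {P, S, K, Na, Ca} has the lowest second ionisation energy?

Ca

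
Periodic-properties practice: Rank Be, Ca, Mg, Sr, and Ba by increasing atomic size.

Be, Mg, Ca, Sr, Ba

Be is in period 2, group 2; Mg is in period 3, group 2; Ca is in period 4, group 2; Sr is in period 5, group 2; Ba is in period 6, group 2.
Across a period the added protons contract the valence shell; down a group each new principal shell makes the atom larger.
All are in group 2, so atomic radius increases down the group.
So from smallest to largest: Be < Mg < Ca < Sr < Ba.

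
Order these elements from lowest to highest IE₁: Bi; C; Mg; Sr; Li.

Li is in period 2, group 1; C is in period 2, group 14; Mg is in period 3, group 2; Sr is in period 5, group 2; Bi is in period 6, group 15.
Removing the outermost electron gets harder across a period and easier down a group.
Neither a single period nor a single group — weigh both effects.
Sr > Li: the two effects oppose for this pair; the across-period effect wins (550 vs 520 kJ/mol).
Bi > Sr: the two effects oppose for this pair; the across-period effect wins (703 vs 550 kJ/mol).
Mg > Bi: period and group pull opposite ways; the down-group shift dominates (738 vs 703 kJ/mol).
C > Mg: relative to Mg, both the across-period and down-group shifts push C's first ionization energy up.
For reference (kJ/mol): Li 520, C 1086, Mg 738, Sr 550, Bi 703.
So from lowest to highest: Li < Sr < Bi < Mg < C.

Li, Sr, Bi, Mg, C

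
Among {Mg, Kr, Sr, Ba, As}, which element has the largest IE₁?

Kr

Across a period the outer electron is held more tightly (higher IE₁); down a group it sits in a higher shell, more shielded, and comes off more easily.
These span different periods and groups, so the two trends combine.
Sr > Ba: Sr sits above Ba in group 2, so the down-group effect alone puts Sr higher.
Mg > Sr: Mg sits above Sr in group 2, so the down-group effect alone puts Mg higher.
As > Mg: the two effects oppose for this pair; the across-period effect wins (947 vs 738 kJ/mol).
Kr > As: Kr lies to the right of As in period 4, so the across-period effect alone puts Kr higher.
Tabulated first ionization energy (kJ/mol): Mg 738, As 947, Kr 1351, Sr 550, Ba 503.
The largest IE₁ among these belongs to Kr.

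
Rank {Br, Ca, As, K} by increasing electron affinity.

K is in period 4, group 1; Ca is in period 4, group 2; As is in period 4, group 15; Br is in period 4, group 17.
Electron affinity generally becomes more exothermic across a period toward the halogens and less exothermic down a group.
All lie in period 4; the across-period trend (electron affinity increases left to right) applies, with the exception below.
Note the exception: K has a higher electron affinity than Ca, contrary to the simple trend — adding an electron to Ca (ns²) has to open a new, higher-energy np subshell, which is unfavourable.
For reference (kJ/mol): K 48, Ca 2, As 78, Br 325.
So from lowest to highest: Ca < K < As < Br.

Ca, K, As, Br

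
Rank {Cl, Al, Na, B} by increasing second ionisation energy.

IE_2 is the cost of taking one more electron from the +1 cation: Cl⁺ still has 6 valence electrons; Al⁺ still has 2 valence electrons; Na⁺ is the bare [Ne] core; B⁺ still has 2 valence electrons.
Core electrons are held far more tightly than valence electrons, so Na tops the IE_2 order.
Valence configurations: Cl⁺ [Ne]3s²3p⁴, Al⁺ [Ne]3s², B⁺ [He]2s².
Approximate IE_2 values (kJ/mol): Cl 2298, Al 1817, Na 4562, B 2427.
Overall IE_2 order: Al < Cl < B < Na.

Al < Cl < B < Na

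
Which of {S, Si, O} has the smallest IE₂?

After 1 electron has been removed, what remains? S⁺ still has 5 valence electrons; Si⁺ still has 3 valence electrons; O⁺ still has 5 valence electrons.
All are still removing valence electrons, so compare the +1 ions as you would atoms: IE_2 generally rises across a period (higher Z_eff) and falls down a group (larger shell), subject to the usual subshell exceptions.
Valence configurations: S⁺ [Ne]3s²3p³, Si⁺ [Ne]3s²3p¹, O⁺ [He]2s²2p³.
Approximate IE_2 values (kJ/mol): S 2252, Si 1577, O 3388.
Overall IE_2 order: Si < S < O.

Si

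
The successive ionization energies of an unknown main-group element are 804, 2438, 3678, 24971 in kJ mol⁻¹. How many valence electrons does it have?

Look for the largest jump between consecutive ionization energies: IE4/IE3 ≈ 6.8, far larger than any earlier ratio.
That jump marks the point where a core electron is being removed. So the atom has 3 valence electrons.

3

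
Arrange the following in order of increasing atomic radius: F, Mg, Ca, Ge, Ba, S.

F, S, Ge, Mg, Ca, Ba

F is in period 2, group 17; Mg is in period 3, group 2; S is in period 3, group 16; Ca is in period 4, group 2; Ge is in period 4, group 14; Ba is in period 6, group 2.
Across a period the added protons contract the valence shell; down a group each new principal shell makes the atom larger.
Here both period and group differ, so the two effects have to be weighed against each other.
S > F: both effects reinforce here, so S is clearly the larger of the two.
Ge > S: relative to S, both the across-period and down-group shifts push Ge's atomic radius up.
Mg > Ge: period and group pull opposite ways; the across-period shift dominates (139 vs 121 pm).
Ca > Mg: Ca sits below Mg in group 2, so the down-group effect alone puts Ca larger.
Ba > Ca: they share group 2; the group trend gives Ba the larger value.
Tabulated atomic radius (pm): F 64, Mg 139, S 103, Ca 171, Ge 121, Ba 196.
So from smallest to largest: F < S < Ge < Mg < Ca < Ba.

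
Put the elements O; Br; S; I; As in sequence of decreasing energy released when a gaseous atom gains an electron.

O is in period 2, group 16; S is in period 3, group 16; As is in period 4, group 15; Br is in period 4, group 17; I is in period 5, group 17.
Electron affinity generally becomes more exothermic across a period toward the halogens and less exothermic down a group.
Neither a single period nor a single group — weigh both effects.
O > As: both effects reinforce here, so O is clearly the higher of the two.
S > O: this pair runs against the simple trend — see the exception note.
I > S: the two effects oppose for this pair; the across-period effect wins (295 vs 200 kJ/mol).
Br > I: Br sits above I in group 17, so the down-group effect alone puts Br higher.
Note the exception: S has a higher electron affinity than O, contrary to the simple trend — the compact 2p subshell of O repels the added electron more than S's larger 3p does.
For reference (kJ/mol): O 141, S 200, As 78, Br 325, I 295.
So from highest to lowest: Br > I > S > O > As.

Br > I > S > O > As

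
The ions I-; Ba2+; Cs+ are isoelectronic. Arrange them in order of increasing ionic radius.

All of these have 54 electrons, so size is governed by nuclear charge alone: the more protons, the stronger the pull on the same electron cloud, and the smaller the ion.
Nuclear charges: Ba2+ (Z=56), Cs+ (Z=55), I- (Z=53).
Smallest to largest: Ba2+ < Cs+ < I-.

Ba2+, Cs+, I-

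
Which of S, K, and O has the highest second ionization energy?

After 1 electron has been removed, what remains? S⁺ still has 5 valence electrons; K⁺ is the bare [Ar] core; O⁺ still has 5 valence electrons.
Usually core removal costs more than valence removal, but here the competition is close: a tightly held n=2 valence electron can cost more to remove than an n=3 core electron, so the actual values have to decide it.
Valence configurations: S⁺ [Ne]3s²3p³, O⁺ [He]2s²2p³.
The numbers (kJ/mol): S 2252, K 3052, O 3388.
Overall IE_2 order: S < K < O.

O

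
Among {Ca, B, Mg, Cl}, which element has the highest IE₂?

B

IE_2 is the cost of taking one more electron from the +1 cation: Ca⁺ still has 1 valence electron; B⁺ still has 2 valence electrons; Mg⁺ still has 1 valence electron; Cl⁺ still has 6 valence electrons.
All are still removing valence electrons, so compare the +1 ions as you would atoms: IE_2 generally rises across a period (higher Z_eff) and falls down a group (larger shell), subject to the usual subshell exceptions.
Valence configurations: Ca⁺ [Ar]4s¹, B⁺ [He]2s², Mg⁺ [Ne]3s¹, Cl⁺ [Ne]3s²3p⁴.
Tabulated IE_2 (kJ/mol): Ca 1145, B 2427, Mg 1451, Cl 2298.
So the second ionization energies run Ca < Mg < Cl < B.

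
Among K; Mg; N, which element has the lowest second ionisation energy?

Mg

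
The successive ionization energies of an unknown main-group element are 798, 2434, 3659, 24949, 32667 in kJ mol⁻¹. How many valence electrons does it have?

Look for the largest jump between consecutive ionization energies: IE4/IE3 ≈ 6.8, far larger than any earlier ratio.
That jump marks the point where a core electron is being removed. So the atom has 3 valence electrons.

3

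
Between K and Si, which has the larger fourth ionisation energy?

Consider each +3 ion: K³⁺ is already 2 electrons into the core; Si³⁺ still has 1 valence electron.
Pulling an electron out of a noble-gas core costs far more than removing a remaining valence electron, so K sits at the high end of IE_4.
The numbers (kJ/mol): K 5877, Si 4356.
So the fourth ionization energies run Si < K.

K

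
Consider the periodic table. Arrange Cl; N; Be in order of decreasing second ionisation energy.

IE_2 is the cost of taking one more electron from the +1 cation: Cl⁺ still has 6 valence electrons; N⁺ still has 4 valence electrons; Be⁺ still has 1 valence electron.
All are still removing valence electrons, so compare the +1 ions as you would atoms: IE_2 generally rises across a period (higher Z_eff) and falls down a group (larger shell), subject to the usual subshell exceptions.
Valence configurations: Cl⁺ [Ne]3s²3p⁴, N⁺ [He]2s²2p², Be⁺ [He]2s¹.
Approximate IE_2 values (kJ/mol): Cl 2298, N 2856, Be 1757.
Putting it together, IE_2: Be < Cl < N.

N > Cl > Be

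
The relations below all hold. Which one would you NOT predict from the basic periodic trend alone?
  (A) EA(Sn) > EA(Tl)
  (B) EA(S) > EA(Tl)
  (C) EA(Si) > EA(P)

(C)

The general trend: electron affinity increases across a period and decreases down a group.
(A) Sn (period 5, group 14) vs Tl (period 6, group 13): the stated order agrees with the simple trend.
(B) S (period 3, group 16) vs Tl (period 6, group 13): the stated order agrees with the simple trend.
(C) Si (period 3, group 14) vs P (period 3, group 15): the stated order contradicts the simple trend.
The exception is (C): adding an electron to P's half-filled 3p³ is unfavourable, so Si (3p²) has the more exothermic EA.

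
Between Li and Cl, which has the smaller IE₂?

After 1 electron has been removed, what remains? Li⁺ is the bare [He] core; Cl⁺ still has 6 valence electrons.
Core electrons are held far more tightly than valence electrons, so Li tops the IE_2 order.
Tabulated IE_2 (kJ/mol): Li 7298, Cl 2298.
Hence IE_2: Cl < Li.

Cl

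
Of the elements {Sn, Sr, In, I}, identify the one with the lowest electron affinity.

Sr is in period 5, group 2; In is in period 5, group 13; Sn is in period 5, group 14; I is in period 5, group 17.
Adding an electron releases more energy for atoms nearer the top right (short of the noble gases).
All lie in period 5, so electron affinity increases left to right.
The lowest electron affinity among these belongs to Sr.

Sr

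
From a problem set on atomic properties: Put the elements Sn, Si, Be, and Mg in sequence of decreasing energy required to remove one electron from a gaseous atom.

Be, Si, Mg, Sn

Be is in period 2, group 2; Mg is in period 3, group 2; Si is in period 3, group 14; Sn is in period 5, group 14.
Across a period the outer electron is held more tightly (higher IE₁); down a group it sits in a higher shell, more shielded, and comes off more easily.
Here both period and group differ, so the two effects have to be weighed against each other.
Mg > Sn: the two effects oppose for this pair; the down-group effect wins (738 vs 709 kJ/mol).
Si > Mg: Si lies to the right of Mg in period 3, so the across-period effect alone puts Si higher.
Be > Si: the two effects oppose for this pair; the down-group effect wins (900 vs 786 kJ/mol).
For reference (kJ/mol): Be 900, Mg 738, Si 786, Sn 709.
So from highest to lowest: Be > Si > Mg > Sn.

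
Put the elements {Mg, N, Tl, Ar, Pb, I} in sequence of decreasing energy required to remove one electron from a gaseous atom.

N is in period 2, group 15; Mg is in period 3, group 2; Ar is in period 3, group 18; I is in period 5, group 17; Tl is in period 6, group 13; Pb is in period 6, group 14.
Across a period the outer electron is held more tightly (higher IE₁); down a group it sits in a higher shell, more shielded, and comes off more easily.
Here both period and group differ, so the two effects have to be weighed against each other.
Pb > Tl: both are in period 6; the period trend gives Pb the larger value.
Mg > Pb: the two effects oppose for this pair; the down-group effect wins (738 vs 716 kJ/mol).
I > Mg: period and group pull opposite ways; the across-period shift dominates (1008 vs 738 kJ/mol).
N > I: the two effects oppose for this pair; the down-group effect wins (1402 vs 1008 kJ/mol).
Ar > N: period and group pull opposite ways; the across-period shift dominates (1521 vs 1402 kJ/mol).
For reference (kJ/mol): N 1402, Mg 738, Ar 1521, I 1008, Tl 589, Pb 716.
So from highest to lowest: Ar > N > I > Mg > Pb > Tl.

Ar > N > I > Mg > Pb > Tl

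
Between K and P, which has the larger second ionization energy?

The second ionization energy removes an electron from the +1 ion. For each element: K⁺ is the bare [Ar] core; P⁺ still has 4 valence electrons.
Core electrons are held far more tightly than valence electrons, so K tops the IE_2 order.
Tabulated IE_2 (kJ/mol): K 3052, P 1907.
Putting it together, IE_2: P < K.

K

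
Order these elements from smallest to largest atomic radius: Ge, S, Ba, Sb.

S < Ge < Sb < Ba

Radius decreases left→right (rising Z_eff, same n) and increases top→bottom (higher n).
These span different periods and groups, so the two trends combine.
Ge > S: both effects reinforce here, so Ge is clearly the larger of the two.
Sb > Ge: the two effects oppose for this pair; the down-group effect wins (140 vs 121 pm).
Ba > Sb: both effects reinforce here, so Ba is clearly the larger of the two.
Approximate values (pm): S 103, Ge 121, Sb 140, Ba 196.
So from smallest to largest: S < Ge < Sb < Ba.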